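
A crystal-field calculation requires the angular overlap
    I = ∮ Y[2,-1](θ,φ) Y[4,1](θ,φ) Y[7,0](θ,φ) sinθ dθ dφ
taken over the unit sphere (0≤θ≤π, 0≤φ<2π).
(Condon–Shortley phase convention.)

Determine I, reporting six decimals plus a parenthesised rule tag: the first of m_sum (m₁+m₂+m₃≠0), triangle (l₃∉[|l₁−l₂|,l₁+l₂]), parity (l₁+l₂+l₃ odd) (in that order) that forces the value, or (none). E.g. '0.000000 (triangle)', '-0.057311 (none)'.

|2−4|≤7≤2+4 violated ⇒ I = 0

0.000000 (triangle)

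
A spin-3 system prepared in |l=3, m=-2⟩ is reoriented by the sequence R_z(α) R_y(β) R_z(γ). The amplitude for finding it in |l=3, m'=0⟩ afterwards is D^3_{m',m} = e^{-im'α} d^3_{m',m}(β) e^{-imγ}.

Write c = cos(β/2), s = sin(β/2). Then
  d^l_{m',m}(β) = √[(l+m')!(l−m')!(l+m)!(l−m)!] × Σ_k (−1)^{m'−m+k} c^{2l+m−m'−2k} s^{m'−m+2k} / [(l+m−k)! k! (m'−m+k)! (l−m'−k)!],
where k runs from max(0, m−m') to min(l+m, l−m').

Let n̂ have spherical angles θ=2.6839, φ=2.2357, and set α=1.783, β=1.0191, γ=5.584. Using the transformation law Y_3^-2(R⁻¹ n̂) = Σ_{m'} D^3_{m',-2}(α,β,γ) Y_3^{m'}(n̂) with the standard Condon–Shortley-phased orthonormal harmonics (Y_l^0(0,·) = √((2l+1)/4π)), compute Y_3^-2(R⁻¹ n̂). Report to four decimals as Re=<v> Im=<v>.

Need the full column D^3_{m',-2} for m'=−3..3 at α=1.7830, β=1.0191, γ=5.5840.
cos(β/2)=0.872964, sin(β/2)=0.487784
d^3_{-3,-2}: single k=1 term ⇒ +0.605739;  D = -0.418078-0.438326i
d^3_{-2,-2}: k∈[0..1] ⇒ +0.442566 -0.690894 = -0.248328;  D = +0.139567-0.205397i
d^3_{-1,-2}: k∈[0..1] ⇒ -0.782006 +0.488318 = -0.293687;  D = -0.272230-0.110196i
d^3_{0,-2}: k∈[0..1] ⇒ +0.756837 -0.236301 = +0.520536;  D = +0.089310-0.512817i
d^3_{1,-2}: k∈[0..1] ⇒ -0.488318 +0.076232 = -0.412087;  D = +0.411761-0.016388i
d^3_{2,-2}: k∈[0..1] ⇒ +0.215712 -0.013470 = +0.202242;  D = +0.050424+0.195855i
d^3_{3,-2}: single k=0 term ⇒ -0.059049;  D = -0.052801+0.026436i
Y_3^{m'}(θ=2.6839,φ=2.2357) and Σ D·Y over m':
  (-0.4181-0.4383i)·(+0.0328-0.0148i)  (+0.1396-0.2054i)·(+0.0427-0.1738i)  (-0.2722-0.1102i)·(-0.2664-0.3398i)  (+0.0893-0.5128i)·(-0.3427+0.0000i)  (+0.4118-0.0164i)·(+0.2664-0.3398i)  (+0.0504+0.1959i)·(+0.0427+0.1738i)  (-0.0528+0.0264i)·(-0.0328-0.0148i)
Y_3^-2(R⁻¹ n̂) = +0.028884+0.129140i

Re=0.0289 Im=0.1291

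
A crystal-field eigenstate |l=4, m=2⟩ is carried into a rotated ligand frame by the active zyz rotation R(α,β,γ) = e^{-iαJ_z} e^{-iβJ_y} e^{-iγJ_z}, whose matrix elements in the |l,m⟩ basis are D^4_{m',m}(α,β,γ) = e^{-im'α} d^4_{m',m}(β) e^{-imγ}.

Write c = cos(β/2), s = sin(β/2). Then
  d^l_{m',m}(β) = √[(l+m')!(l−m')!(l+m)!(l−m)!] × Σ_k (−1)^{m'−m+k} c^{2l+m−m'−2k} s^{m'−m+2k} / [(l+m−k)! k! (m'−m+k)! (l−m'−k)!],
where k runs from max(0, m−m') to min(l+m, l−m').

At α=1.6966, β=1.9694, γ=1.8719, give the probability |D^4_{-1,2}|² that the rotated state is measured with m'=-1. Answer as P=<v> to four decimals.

D^4_{-1,2}(1.6966,1.9694,1.8719) = e^{-i·-1·1.6966}·d^4_{-1,2}(1.9694)·e^{-i·2·1.8719}. Compute d first:
c=cos(1.969400/2)=0.553113, s=sin(1.969400/2)=0.833106; N=√[6·120·720·2]=1018.233765
k∈{3,4,5} keeps every argument non-negative
  k=3: (−1)^0·1018.2338/(72)·0.5531^5·0.8331^3 = +0.423336
  k=4: (−1)^1·1018.2338/(48)·0.5531^3·0.8331^5 = -1.440621
  k=5: (−1)^2·1018.2338/(240)·0.5531^1·0.8331^7 = +0.653661
d^4_{-1,2}(1.9694) = +0.423336 -1.440621 +0.653661 = -0.363624
|D^4_{-1,2}|² = |d^4_{-1,2}(β)|² = (-0.363624)² = 0.132222 (the z-rotation phases have unit modulus)

P=0.1322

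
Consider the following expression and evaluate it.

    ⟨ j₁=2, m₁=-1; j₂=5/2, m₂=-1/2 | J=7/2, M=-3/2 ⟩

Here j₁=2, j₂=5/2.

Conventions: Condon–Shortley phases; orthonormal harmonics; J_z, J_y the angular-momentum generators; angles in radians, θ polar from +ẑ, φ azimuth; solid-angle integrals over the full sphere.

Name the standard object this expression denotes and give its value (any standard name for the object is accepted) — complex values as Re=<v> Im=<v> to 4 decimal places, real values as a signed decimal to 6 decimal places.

This is a Clebsch–Gordan (vector-coupling) coefficient.
triangle: 1!*3!*4!/9! = 144/362880
(j±m)!: 1!*3!*2!*3!*2!*5! = 17280
prefactor² = (2J+1)*Δ*N² = 384/7
  k=0: +1/(0!*1!*3!*2!*0!*2!) = 1/24
  k=1: −1/(1!*0!*2!*1!*1!*3!) = -1/12
Σ = -1/24  ⇒  CG² = 384/7*(-1/24)² = 2/21
CG = −√(2/21) = -0.308607

Clebsch–Gordan coefficient, −√(2/21) ≈ -0.308607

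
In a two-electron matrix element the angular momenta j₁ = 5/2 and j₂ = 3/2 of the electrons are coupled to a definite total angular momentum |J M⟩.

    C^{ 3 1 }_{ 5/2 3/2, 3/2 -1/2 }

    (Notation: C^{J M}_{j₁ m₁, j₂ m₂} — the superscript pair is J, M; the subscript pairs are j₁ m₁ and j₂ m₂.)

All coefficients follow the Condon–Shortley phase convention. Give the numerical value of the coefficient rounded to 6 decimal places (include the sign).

+√(49/120) = +0.639010

j₁+j₂−J=1  J+j₁−j₂=4  J−j₁+j₂=2  j₁+j₂+J+1=8
(j₁±m₁, j₂±m₂, J±M) = (4,1,1,2,4,2)
P² = 96/5
sum k=0..1:
  [0] +1/6 = 1/6
  [1] −1/48 = -1/48
S = 7/48
C² = P²·S² = 49/120 ; C = +0.639010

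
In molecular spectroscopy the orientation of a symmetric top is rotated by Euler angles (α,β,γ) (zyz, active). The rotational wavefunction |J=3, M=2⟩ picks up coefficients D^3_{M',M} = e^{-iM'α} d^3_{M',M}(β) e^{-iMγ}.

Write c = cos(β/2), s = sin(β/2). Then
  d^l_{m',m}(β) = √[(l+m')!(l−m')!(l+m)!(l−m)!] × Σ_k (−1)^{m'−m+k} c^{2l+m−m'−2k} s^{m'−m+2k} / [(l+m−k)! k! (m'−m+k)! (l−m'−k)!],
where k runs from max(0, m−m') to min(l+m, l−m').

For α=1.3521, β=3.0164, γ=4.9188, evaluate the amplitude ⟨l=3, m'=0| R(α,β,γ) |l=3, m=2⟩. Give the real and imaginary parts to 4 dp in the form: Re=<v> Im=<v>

Split into d^3_{0,2}(β=3.0164) × two z-phases.
With c≡cos(β/2)=0.062555 and s≡sin(β/2)=0.998041, N=[6·6·120·1]^{1/2}=65.726707
k∈{2,3} keeps every argument non-negative
  k=2: (−1)^0·65.7267/(12)·0.0626^4·0.9980^2 = +0.000084
  k=3: (−1)^1·65.7267/(12)·0.0626^2·0.9980^4 = -0.021266
d^3_{0,2}(3.0164) = +0.000084 -0.021266 = -0.021182
Phases: e^{-i·(0)·1.3521}=+1.000000+0.000000i, e^{-i·(2)·4.9188}=-0.915992+0.401196i ⇒ D=+0.019403-0.008498i

Re=0.0194 Im=-0.0085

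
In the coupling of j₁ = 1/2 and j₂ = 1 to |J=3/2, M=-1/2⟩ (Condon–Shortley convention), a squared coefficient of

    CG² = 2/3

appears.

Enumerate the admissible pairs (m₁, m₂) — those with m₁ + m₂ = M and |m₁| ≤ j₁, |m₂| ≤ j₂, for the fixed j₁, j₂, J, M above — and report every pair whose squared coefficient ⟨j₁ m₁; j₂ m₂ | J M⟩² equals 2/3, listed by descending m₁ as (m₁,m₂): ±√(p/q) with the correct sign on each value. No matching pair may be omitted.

(-1/2,0): +√(2/3)

Admissible pairs with m₁+m₂ = M = -1/2: (-1/2,0), (1/2,-1)
  (m₁,m₂)=(1/2,-1): CG² = 1/3, CG = +√(1/3)
  (m₁,m₂)=(-1/2,0): CG² = 2/3, CG = +√(2/3)   ← matches the target
Pairs with CG² = 2/3: (-1/2,0): +√(2/3)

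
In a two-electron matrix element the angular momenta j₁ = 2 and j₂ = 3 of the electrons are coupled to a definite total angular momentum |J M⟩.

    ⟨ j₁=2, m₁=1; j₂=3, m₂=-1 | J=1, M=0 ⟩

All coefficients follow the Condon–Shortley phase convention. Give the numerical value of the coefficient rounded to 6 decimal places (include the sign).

−√(8/35) ≈ -0.478091

j₁+j₂−J=4  J+j₁−j₂=0  J−j₁+j₂=2  j₁+j₂+J+1=7
(j₁±m₁, j₂±m₂, J±M) = (3,1,2,4,1,1)
P² = 288/35
sum k=1..1:
  [1] −1/6 = -1/6
S = -1/6
C² = P²·S² = 8/35 ; C = -0.478091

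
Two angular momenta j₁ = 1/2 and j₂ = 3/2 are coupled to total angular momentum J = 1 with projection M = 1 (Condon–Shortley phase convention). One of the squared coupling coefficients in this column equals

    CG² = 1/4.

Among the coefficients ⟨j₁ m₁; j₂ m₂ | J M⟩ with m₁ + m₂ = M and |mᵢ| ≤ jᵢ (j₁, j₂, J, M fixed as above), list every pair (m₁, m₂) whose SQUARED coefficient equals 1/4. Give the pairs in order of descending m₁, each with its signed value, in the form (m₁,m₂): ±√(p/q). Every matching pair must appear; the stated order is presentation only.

Admissible pairs with m₁+m₂ = M = 1: (-1/2,3/2), (1/2,1/2)
  (m₁,m₂)=(1/2,1/2): CG² = 1/4, CG = +√(1/4)   ← matches the target
  (m₁,m₂)=(-1/2,3/2): CG² = 3/4, CG = −√(3/4)
Pairs with CG² = 1/4: (1/2,1/2): +√(1/4)

(1/2,1/2): +√(1/4)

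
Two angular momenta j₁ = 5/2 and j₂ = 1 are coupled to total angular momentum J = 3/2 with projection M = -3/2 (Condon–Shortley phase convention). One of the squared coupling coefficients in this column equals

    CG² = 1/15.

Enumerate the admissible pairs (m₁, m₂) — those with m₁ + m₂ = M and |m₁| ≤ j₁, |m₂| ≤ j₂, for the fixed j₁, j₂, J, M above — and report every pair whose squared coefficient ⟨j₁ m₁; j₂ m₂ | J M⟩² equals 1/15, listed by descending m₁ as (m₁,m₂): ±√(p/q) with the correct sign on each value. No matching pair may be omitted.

Admissible pairs with m₁+m₂ = M = -3/2: (-5/2,1), (-3/2,0), (-1/2,-1)
  (m₁,m₂)=(-1/2,-1): CG² = 1/15, CG = +√(1/15)   ← matches the target
  (m₁,m₂)=(-3/2,0): CG² = 4/15, CG = −√(4/15)
  (m₁,m₂)=(-5/2,1): CG² = 2/3, CG = +√(2/3)
Pairs with CG² = 1/15: (-1/2,-1): +√(1/15)

(-1/2,-1): +√(1/15)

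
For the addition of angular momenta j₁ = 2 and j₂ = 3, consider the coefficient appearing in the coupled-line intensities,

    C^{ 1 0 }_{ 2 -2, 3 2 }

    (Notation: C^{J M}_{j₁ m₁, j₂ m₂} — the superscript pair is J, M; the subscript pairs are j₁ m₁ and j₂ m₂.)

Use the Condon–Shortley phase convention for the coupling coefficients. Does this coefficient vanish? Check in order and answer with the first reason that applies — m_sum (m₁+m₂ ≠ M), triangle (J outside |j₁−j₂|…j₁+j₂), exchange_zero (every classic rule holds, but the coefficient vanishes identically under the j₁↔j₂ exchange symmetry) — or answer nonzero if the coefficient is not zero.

m-sum: m₁+m₂ = -2+2 = 0, M = 0  ✓
triangle: |j₁−j₂| = 1 ≤ J = 1 ≤ j₁+j₂ = 5  ✓
exchange: j₁≠j₂ or m₁≠m₂ — the exchange symmetry imposes no constraint here
value check: CG = +√(1/7) = +0.377964 ≠ 0

nonzero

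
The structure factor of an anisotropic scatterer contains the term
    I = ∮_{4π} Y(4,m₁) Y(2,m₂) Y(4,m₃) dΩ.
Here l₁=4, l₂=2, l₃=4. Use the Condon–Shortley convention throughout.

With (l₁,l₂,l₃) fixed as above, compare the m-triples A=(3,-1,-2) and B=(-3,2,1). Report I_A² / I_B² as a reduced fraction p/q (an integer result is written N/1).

25/18

l's match ⇒ only the (l;m) 3-j factors differ between A and B.
A: triangle coeff Δ(4,2,4) = 1/13860; Σ_t [0,1]: t=0:+1/240 t=1:−1/1440 = 1/288; (3j)²=5/132 [(4 2 4; 3 -1 -2)], sign=+1
B: triangle coeff Δ(4,2,4) = 1/13860; Σ_t [2,2]: t=2:+1/480 = 1/480; (3j)²=3/110 [(4 2 4; -3 2 1)], sign=-1
I_A²/I_B² = (5/132)/(3/110) = 25/18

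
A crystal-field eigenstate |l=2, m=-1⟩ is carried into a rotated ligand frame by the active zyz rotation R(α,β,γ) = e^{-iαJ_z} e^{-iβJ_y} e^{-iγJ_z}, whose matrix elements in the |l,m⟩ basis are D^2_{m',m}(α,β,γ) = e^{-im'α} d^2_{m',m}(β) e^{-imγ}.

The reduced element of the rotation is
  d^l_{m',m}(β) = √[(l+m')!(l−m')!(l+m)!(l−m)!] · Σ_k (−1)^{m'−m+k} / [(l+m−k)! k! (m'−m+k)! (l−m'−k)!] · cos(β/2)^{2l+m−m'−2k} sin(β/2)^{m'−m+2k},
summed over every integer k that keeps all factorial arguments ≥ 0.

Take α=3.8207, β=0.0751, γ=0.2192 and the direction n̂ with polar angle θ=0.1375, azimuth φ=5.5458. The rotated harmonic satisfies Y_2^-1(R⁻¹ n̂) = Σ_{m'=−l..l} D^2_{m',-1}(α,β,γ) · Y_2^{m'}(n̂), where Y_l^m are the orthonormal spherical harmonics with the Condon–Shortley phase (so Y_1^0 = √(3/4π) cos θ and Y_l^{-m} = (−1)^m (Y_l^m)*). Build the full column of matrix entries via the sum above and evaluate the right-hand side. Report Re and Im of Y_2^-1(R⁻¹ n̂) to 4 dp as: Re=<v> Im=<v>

Need the full column D^2_{m',-1} for m'=−2..2 at α=3.8207, β=0.0751, γ=0.2192.
cos(β/2)=0.999295, sin(β/2)=0.037541
d^2_{-2,-1}: single k=1 term ⇒ +0.074924;  D = -0.000496+0.074922i
d^2_{-1,-1}: k∈[0..1] ⇒ +0.997183 -0.004222 = +0.992961;  D = -0.618550-0.776767i
d^2_{0,-1}: k∈[0..1] ⇒ -0.091762 +0.000130 = -0.091633;  D = -0.089440-0.019925i
d^2_{1,-1}: k∈[0..1] ⇒ +0.004222 -0.000002 = +0.004220;  D = -0.003782+0.001873i
d^2_{2,-1}: single k=0 term ⇒ -0.000106;  D = -0.000044+0.000096i
Y_2^{m'}(θ=0.1375,φ=5.5458) and Σ D·Y over m':
  (-0.0005+0.0749i)·(+0.0007+0.0072i)  (-0.6186-0.7768i)·(+0.0776+0.0705i)  (-0.0894-0.0199i)·(+0.6130+0.0000i)  (-0.0038+0.0019i)·(-0.0776+0.0705i)  (-0.0000+0.0001i)·(+0.0007-0.0072i)
Y_2^-1(R⁻¹ n̂) = -0.048452-0.116512i

Re=-0.0485 Im=-0.1165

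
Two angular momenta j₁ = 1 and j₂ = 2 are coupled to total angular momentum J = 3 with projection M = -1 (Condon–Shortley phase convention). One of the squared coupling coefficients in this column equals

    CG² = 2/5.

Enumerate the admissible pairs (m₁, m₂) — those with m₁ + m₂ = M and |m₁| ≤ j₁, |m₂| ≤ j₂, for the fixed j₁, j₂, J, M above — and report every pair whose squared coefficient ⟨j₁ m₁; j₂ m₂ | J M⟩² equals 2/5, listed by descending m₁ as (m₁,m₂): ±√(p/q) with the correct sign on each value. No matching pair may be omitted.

(-1,0): +√(2/5)

Admissible pairs with m₁+m₂ = M = -1: (-1,0), (0,-1), (1,-2)
  (m₁,m₂)=(1,-2): CG² = 1/15, CG = +√(1/15)
  (m₁,m₂)=(0,-1): CG² = 8/15, CG = +√(8/15)
  (m₁,m₂)=(-1,0): CG² = 2/5, CG = +√(2/5)   ← matches the target
Pairs with CG² = 2/5: (-1,0): +√(2/5)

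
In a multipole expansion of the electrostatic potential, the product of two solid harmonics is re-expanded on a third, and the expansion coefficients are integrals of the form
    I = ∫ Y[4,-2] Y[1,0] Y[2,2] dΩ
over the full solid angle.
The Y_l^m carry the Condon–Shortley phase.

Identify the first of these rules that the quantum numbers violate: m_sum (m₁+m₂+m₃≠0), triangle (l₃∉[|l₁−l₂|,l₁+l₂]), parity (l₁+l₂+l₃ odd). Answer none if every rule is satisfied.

triangle

m₁+m₂+m₃ = -2 + 0 + 2 = 0  ✓
triangle: need |l₁−l₂| ≤ l₃ ≤ l₁+l₂ = [3,5]; l₃=2 is outside  ✗
parity: l₁+l₂+l₃ = 7 is odd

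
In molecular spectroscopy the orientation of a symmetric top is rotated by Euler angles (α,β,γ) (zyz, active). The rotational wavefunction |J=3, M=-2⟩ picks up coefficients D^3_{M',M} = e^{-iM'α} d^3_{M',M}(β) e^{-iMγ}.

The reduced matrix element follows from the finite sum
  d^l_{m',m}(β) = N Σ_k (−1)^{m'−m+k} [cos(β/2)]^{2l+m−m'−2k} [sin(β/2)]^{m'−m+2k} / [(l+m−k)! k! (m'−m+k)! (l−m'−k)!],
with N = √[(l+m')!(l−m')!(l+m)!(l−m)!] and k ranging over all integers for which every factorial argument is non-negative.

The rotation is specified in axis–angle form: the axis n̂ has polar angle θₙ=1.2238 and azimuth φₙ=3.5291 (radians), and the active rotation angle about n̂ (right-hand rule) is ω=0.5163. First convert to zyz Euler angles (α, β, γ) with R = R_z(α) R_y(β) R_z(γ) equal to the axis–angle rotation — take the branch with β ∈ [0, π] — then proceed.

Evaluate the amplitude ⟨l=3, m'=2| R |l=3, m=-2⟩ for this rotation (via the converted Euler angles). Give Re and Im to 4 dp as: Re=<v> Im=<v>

Re=0.0003 Im=-0.0155

Axis–angle → zyz. n̂ = (sinθₙcosφₙ, sinθₙsinφₙ, cosθₙ) = (-0.870672, -0.355359, +0.340075), ω = 0.5163.
R = I cosω + sinω [n̂]ₓ + (1−cosω) n̂n̂ᵀ gives
  R = [+0.968465, -0.127553, -0.214024; +0.208213, +0.886112, +0.414068; +0.136834, -0.445573, +0.884727]
β = atan2(√(R₁₃²+R₂₃²), R₃₃) = 0.484889; α = atan2(R₂₃, R₁₃) mod 2π = 2.047857; γ = atan2(R₃₂, −R₃₁) mod 2π = 4.414435
First d^3_{2,-2}(β=0.4849), then the phase factors e^{-i(2)α} and e^{-i(-2)γ}:
c=cos(0.484889/2)=0.970754, s=sin(0.484889/2)=0.240076; N=√[120·1·1·120]=120.000000
k∈{0,1} keeps every argument non-negative
  k=0: (−1)^4·120.0000/(24)·0.9708^2·0.2401^4 = +0.015653
  k=1: (−1)^5·120.0000/(120)·0.9708^0·0.2401^6 = -0.000191
d^3_{2,-2}(0.4849) = +0.015653 -0.000191 = +0.015461
Attach z-rotation phases: D = e^{-i(2)(2.0479)}·(+0.015461)·e^{-i(-2)(4.4144)} = +0.000321-0.015458i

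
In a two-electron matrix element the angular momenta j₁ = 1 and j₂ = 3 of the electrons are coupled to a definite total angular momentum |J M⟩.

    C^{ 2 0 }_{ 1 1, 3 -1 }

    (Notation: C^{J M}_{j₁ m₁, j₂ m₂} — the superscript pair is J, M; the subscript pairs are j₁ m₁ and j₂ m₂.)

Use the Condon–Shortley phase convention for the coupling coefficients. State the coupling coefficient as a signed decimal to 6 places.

+0.534522  (= +√(2/7))

triangle: 2!·0!·4!/7! = 48/5040
(j±m)!: 2!·0!·2!·4!·2!·2! = 384
prefactor² = (2J+1)·Δ·N² = 128/7
  k=0: +1/(0!·2!·0!·2!·0!·2!) = 1/8
Σ = 1/8  ⇒  CG² = 128/7·(1/8)² = 2/7
CG = +√(2/7) = +0.534522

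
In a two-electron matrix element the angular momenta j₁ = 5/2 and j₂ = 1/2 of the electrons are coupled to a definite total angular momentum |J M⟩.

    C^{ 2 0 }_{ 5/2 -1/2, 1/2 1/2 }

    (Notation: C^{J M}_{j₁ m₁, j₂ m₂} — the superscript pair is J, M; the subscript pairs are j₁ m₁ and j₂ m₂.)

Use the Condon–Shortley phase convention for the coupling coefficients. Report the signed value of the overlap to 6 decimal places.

−√(1/2) = -0.707107

√[5·1!4!0!/6! · 2!3!1!0!2!2!] = √(8)
  +(−1)^1/∏(1,0,2,0,2,0)! = -1/4  (running -1/4)
⟨..|..⟩ = √(8)·(-1/4) = -0.707107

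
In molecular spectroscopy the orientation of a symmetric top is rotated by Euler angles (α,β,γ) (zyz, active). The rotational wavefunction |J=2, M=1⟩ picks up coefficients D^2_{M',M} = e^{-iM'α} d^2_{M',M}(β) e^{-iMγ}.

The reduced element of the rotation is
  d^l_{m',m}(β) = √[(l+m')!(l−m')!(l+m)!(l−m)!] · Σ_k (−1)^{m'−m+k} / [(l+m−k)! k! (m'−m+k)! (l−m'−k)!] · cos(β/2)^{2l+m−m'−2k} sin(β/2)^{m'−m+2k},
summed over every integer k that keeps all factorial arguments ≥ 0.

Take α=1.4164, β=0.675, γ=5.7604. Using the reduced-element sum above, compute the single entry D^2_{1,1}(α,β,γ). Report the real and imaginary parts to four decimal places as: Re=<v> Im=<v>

Re=0.3132 Im=-0.3896

Split into d^2_{1,1}(β=0.6750) × two z-phases.
c=cos(0.675000/2)=0.943585, s=sin(0.675000/2)=0.331129; N=√[6·1·6·1]=6.000000
The bounds max(0,m−m')=0 and min(l+m,l−m')=1 give 2 terms
  k=0: (−1)^0·6.0000/(6)·0.9436^4·0.3311^0 = +0.792729
  k=1: (−1)^1·6.0000/(2)·0.9436^2·0.3311^2 = -0.292872
d^2_{1,1}(0.6750) = +0.792729 -0.292872 = +0.499857
Attach z-rotation phases: D = e^{-i(1)(1.4164)}·(+0.499857)·e^{-i(1)(5.7604)} = +0.313210-0.389559i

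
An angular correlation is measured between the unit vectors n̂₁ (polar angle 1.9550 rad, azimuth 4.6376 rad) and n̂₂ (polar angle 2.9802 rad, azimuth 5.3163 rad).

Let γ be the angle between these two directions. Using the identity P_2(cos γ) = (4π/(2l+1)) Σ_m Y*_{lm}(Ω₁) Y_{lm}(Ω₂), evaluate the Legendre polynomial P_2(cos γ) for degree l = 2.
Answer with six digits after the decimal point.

Term-by-term m-sum for l=2 (normalisation 4π/5 = 2.513274):
  m=-2: Y*=(-0.328299, 0.049476)  Y=(-0.003541, 0.009325)  product (0.000701, -0.003236)
  m=-1: Y*=(0.020059, 0.267707)  Y=(-0.069580, -0.100857)  product (0.025604, -0.020650)
  m=+0: Y*=(-0.182463, -0.000000)  Y=(0.606351, 0.000000)  product (-0.110636, -0.000000)
  m=+1: Y*=(-0.020059, 0.267707)  Y=(0.069580, -0.100857)  product (0.025604, 0.020650)
  m=+2: Y*=(-0.328299, -0.049476)  Y=(-0.003541, -0.009325)  product (0.000701, 0.003236)
Σ over m = (-0.058025, 0.000000); ×(4π/5) → (-0.145833, 0.000000). Real part: -0.145833

-0.145833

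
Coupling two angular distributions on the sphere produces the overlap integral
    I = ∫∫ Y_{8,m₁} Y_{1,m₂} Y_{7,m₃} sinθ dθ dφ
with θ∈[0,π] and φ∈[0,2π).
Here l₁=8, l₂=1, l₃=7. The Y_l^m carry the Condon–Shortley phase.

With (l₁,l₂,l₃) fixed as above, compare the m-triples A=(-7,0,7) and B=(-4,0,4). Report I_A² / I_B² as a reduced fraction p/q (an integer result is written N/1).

5/16

l's match ⇒ only the (l;m) 3-j factors differ between A and B.
A: triangle coeff Δ(8,1,7) = 1/2040; Σ_t [1,1]: t=1:−1/87178291200 = -1/87178291200; (3j)²=1/136 [(8 1 7; -7 0 7)], sign=-1
B: triangle coeff Δ(8,1,7) = 1/2040; Σ_t [1,1]: t=1:−1/239500800 = -1/239500800; (3j)²=2/85 [(8 1 7; -4 0 4)], sign=+1
I_A²/I_B² = (1/136)/(2/85) = 5/16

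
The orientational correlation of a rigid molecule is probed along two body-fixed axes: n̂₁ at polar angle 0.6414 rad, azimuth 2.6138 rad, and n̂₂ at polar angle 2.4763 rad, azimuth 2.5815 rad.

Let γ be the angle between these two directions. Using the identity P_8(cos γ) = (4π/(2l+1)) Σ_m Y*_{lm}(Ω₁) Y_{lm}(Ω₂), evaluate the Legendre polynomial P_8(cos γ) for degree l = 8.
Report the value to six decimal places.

-0.174932

Summing Y*_{l m}(θ₁,φ₁)·Y_{l m}(θ₂,φ₂) over m ∈ [−8, 8]; prefactor 4π/(2·8+1) = 0.739198:
  term(m=-8) = (0.000089, 0.000024)   from Y*(Ω₁)=(-0.003984, 0.007469), Y(Ω₂)=(-0.002495, -0.010576)
  term(m=-7) = (-0.002448, -0.000563)   from Y*(Ω₁)=(0.038587, -0.023815), Y(Ω₂)=(-0.039419, -0.038922)
  term(m=-6) = (0.025231, 0.004952)   from Y*(Ω₁)=(-0.148986, 0.003750), Y(Ω₂)=(-0.168408, -0.037476)
  term(m=-5) = (-0.117800, -0.019192)   from Y*(Ω₁)=(0.290265, 0.159565), Y(Ω₂)=(-0.339568, 0.120549)
  term(m=-4) = (0.229911, 0.029871)   from Y*(Ω₁)=(-0.247556, -0.412636), Y(Ω₂)=(-0.299032, 0.377774)
  term(m=-3) = (-0.106208, -0.010324)   from Y*(Ω₁)=(0.004494, 0.357160), Y(Ω₂)=(-0.032642, 0.296957)
  term(m=-2) = (0.018763, 0.001214)   from Y*(Ω₁)=(-0.051995, 0.091828), Y(Ω₂)=(-0.077599, -0.160391)
  term(m=-1) = (-0.165114, -0.005335)   from Y*(Ω₁)=(0.358006, -0.208702), Y(Ω₂)=(-0.337741, -0.211790)
  term(m=+0) = (-0.001496, -0.000000)   from Y*(Ω₁)=(-0.026753, -0.000000), Y(Ω₂)=(0.055928, 0.000000)
  term(m=+1) = (-0.165114, 0.005335)   from Y*(Ω₁)=(-0.358006, -0.208702), Y(Ω₂)=(0.337741, -0.211790)
  term(m=+2) = (0.018763, -0.001214)   from Y*(Ω₁)=(-0.051995, -0.091828), Y(Ω₂)=(-0.077599, 0.160391)
  term(m=+3) = (-0.106208, 0.010324)   from Y*(Ω₁)=(-0.004494, 0.357160), Y(Ω₂)=(0.032642, 0.296957)
  term(m=+4) = (0.229911, -0.029871)   from Y*(Ω₁)=(-0.247556, 0.412636), Y(Ω₂)=(-0.299032, -0.377774)
  term(m=+5) = (-0.117800, 0.019192)   from Y*(Ω₁)=(-0.290265, 0.159565), Y(Ω₂)=(0.339568, 0.120549)
  term(m=+6) = (0.025231, -0.004952)   from Y*(Ω₁)=(-0.148986, -0.003750), Y(Ω₂)=(-0.168408, 0.037476)
  term(m=+7) = (-0.002448, 0.000563)   from Y*(Ω₁)=(-0.038587, -0.023815), Y(Ω₂)=(0.039419, -0.038922)
  term(m=+8) = (0.000089, -0.000024)   from Y*(Ω₁)=(-0.003984, -0.007469), Y(Ω₂)=(-0.002495, 0.010576)
Σ over m = (-0.236650, 0.000000); ×(4π/17) → (-0.174932, 0.000000). Real part: -0.174932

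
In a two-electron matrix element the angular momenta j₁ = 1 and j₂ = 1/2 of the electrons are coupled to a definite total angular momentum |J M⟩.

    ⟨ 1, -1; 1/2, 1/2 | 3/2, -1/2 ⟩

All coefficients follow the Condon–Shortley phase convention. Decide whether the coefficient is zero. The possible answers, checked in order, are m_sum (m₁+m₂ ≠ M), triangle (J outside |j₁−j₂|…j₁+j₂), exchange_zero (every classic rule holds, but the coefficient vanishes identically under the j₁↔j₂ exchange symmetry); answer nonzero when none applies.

nonzero

m-sum: m₁+m₂ = -1+1/2 = -1/2, M = -1/2  ✓
triangle: |j₁−j₂| = 1/2 ≤ J = 3/2 ≤ j₁+j₂ = 3/2  ✓
exchange: j₁≠j₂ or m₁≠m₂ — the exchange symmetry imposes no constraint here
value check: CG = +√(1/3) = +0.577350 ≠ 0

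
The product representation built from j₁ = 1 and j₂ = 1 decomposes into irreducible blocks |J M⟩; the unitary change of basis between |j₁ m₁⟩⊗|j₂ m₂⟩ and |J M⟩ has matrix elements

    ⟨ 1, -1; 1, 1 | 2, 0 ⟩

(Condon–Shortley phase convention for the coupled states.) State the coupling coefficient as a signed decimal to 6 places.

+0.408248

j₁+j₂−J=0  J+j₁−j₂=2  J−j₁+j₂=2  j₁+j₂+J+1=5
(j₁±m₁, j₂±m₂, J±M) = (0,2,2,0,2,2)
P² = 8/3
sum k=0..0:
  [0] +1/4 = 1/4
S = 1/4
C² = P²·S² = 1/6 ; C = +0.408248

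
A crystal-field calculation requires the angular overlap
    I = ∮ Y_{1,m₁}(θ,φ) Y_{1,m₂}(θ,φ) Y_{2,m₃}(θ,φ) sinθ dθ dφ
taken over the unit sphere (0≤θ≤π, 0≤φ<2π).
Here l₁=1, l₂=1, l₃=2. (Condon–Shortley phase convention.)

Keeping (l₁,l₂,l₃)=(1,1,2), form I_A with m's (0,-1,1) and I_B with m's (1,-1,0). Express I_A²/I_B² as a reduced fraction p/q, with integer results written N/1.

3/1

Same 1,1,2: normalisation and zero-m 3j drop out of the ratio.
A: Δ: 0! 2! 2! / 5! → 1/30; sum: t=0:+1/2 = 1/2; 3j²(1 1 2; 0 -1 1) = Δ·Π!·Σ² = 1/10  (sign -1)
B: Δ: 0! 2! 2! / 5! → 1/30; sum: t=0:+1/4 = 1/4; 3j²(1 1 2; 1 -1 0) = Δ·Π!·Σ² = 1/30  (sign +1)
I_A²/I_B² = (1/10)/(1/30) = 3/1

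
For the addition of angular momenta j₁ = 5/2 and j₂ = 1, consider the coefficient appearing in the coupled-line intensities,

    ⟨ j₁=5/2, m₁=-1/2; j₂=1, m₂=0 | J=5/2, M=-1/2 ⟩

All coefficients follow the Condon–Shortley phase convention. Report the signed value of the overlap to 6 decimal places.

√[6·1!4!1!/7! · 2!3!1!1!2!3!] = √(144/35)
  +(−1)^0/∏(0,1,3,1,1,0)! = 1/6  (running 1/6)
  +(−1)^1/∏(1,0,2,0,2,1)! = -1/4  (running -1/12)
⟨..|..⟩ = √(144/35)·(-1/12) = -0.169031

−√(1/35) = -0.169031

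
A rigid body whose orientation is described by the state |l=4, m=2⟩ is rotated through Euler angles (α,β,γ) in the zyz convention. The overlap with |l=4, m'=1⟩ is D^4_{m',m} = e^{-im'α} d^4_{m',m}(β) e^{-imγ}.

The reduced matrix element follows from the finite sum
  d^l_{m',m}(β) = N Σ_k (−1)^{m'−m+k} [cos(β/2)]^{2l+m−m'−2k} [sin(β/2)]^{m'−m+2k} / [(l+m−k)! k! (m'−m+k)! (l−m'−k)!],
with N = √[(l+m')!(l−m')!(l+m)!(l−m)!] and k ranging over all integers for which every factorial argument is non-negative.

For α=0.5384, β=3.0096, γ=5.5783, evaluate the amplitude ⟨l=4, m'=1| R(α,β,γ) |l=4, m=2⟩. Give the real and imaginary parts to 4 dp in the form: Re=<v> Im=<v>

First d^4_{1,2}(β=3.0096), then the phase factors e^{-i(1)α} and e^{-i(2)γ}:
c=cos(3.009600/2)=0.065948, s=sin(3.009600/2)=0.997823; N=√[120·6·720·2]=1018.233765
k: max(0,(2)−(1))=1 … min(4+(2),4−(1))=3
  k=1: (−1)^0·1018.2338/(240)·0.0659^7·0.9978^1 = +0.000000
  k=2: (−1)^1·1018.2338/(48)·0.0659^5·0.9978^3 = -0.000026
  k=3: (−1)^2·1018.2338/(72)·0.0659^3·0.9978^5 = +0.004012
d^4_{1,2}(3.0096) = +0.000000 -0.000026 +0.004012 = +0.003986
Attach z-rotation phases: D = e^{-i(1)(0.5384)}·(+0.003986)·e^{-i(2)(5.5783)} = +0.002566+0.003050i

Re=0.0026 Im=0.0031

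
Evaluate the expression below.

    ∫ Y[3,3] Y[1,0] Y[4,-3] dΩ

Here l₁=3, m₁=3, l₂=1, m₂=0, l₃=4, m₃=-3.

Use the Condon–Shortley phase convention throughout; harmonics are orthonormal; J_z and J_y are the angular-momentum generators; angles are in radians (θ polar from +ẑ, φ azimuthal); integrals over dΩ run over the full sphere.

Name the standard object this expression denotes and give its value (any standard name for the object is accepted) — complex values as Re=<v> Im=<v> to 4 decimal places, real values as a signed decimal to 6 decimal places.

Gaunt coefficient, -0.162868

This is a Gaunt coefficient — the integral of a triple product of spherical harmonics over the sphere.
m-sum 0 ✓  L=8 even ✓  2≤4≤4 ✓
Π(2lᵢ+1) = 7×3×9 = 189
triangle coeff Δ(3,1,4) = 1/252
Σ_t [0,0]: t=0:+1/36 = 1/36
(3j)²=4/63 [(3 1 4; 0 0 0)], sign=+1
Σ_t [0,0]: t=0:+1/720 = 1/720
(3j)²=1/36 [(3 1 4; 3 0 -3)], sign=-1
⇒ 4πI² = 1/3
I = (-1)√(1/3/(4π)) = -0.16286750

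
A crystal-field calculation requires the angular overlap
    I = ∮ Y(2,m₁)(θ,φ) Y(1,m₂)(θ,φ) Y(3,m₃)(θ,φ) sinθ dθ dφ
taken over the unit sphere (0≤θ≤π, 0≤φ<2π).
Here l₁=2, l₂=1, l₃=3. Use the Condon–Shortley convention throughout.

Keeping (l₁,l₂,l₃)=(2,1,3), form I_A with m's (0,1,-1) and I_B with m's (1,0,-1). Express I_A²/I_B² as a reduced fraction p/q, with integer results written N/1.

3/4

l's match ⇒ only the (l;m) 3-j factors differ between A and B.
A: triangle coeff Δ(2,1,3) = 1/105; Σ_t [0,0]: t=0:+1/8 = 1/8; (3j)²=2/35 [(2 1 3; 0 1 -1)], sign=+1
B: triangle coeff Δ(2,1,3) = 1/105; Σ_t [0,0]: t=0:+1/6 = 1/6; (3j)²=8/105 [(2 1 3; 1 0 -1)], sign=+1
I_A²/I_B² = (2/35)/(8/105) = 3/4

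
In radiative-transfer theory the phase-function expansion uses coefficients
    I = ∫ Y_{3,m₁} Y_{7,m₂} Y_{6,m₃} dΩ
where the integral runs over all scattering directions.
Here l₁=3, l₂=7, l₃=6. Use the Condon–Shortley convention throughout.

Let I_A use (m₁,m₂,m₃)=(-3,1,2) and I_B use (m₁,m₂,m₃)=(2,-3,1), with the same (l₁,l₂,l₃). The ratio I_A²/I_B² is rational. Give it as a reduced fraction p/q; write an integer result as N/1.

196/5

Same 3,7,6: normalisation and zero-m 3j drop out of the ratio.
A: Δ: 4! 2! 10! / 17! → 1/2042040; sum: t=4:+1/829440 = 1/829440; 3j²(3 7 6; -3 1 2) = Δ·Π!·Σ² = 35/2431  (sign +1)
B: Δ: 4! 2! 10! / 17! → 1/2042040; sum: t=0:+1/414720 t=1:−1/362880 = -1/2903040; 3j²(3 7 6; 2 -3 1) = Δ·Π!·Σ² = 25/68068  (sign +1)
I_A²/I_B² = (35/2431)/(25/68068) = 196/5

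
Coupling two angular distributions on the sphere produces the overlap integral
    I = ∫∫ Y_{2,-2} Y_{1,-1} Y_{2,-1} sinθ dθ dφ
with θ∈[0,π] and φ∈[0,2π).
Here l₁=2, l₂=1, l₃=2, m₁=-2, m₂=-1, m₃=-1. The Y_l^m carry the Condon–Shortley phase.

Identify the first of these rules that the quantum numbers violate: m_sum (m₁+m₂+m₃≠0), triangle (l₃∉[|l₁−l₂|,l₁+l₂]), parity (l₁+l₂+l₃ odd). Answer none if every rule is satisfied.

azimuthal sum: -2 − 1 − 1 = -4  ✗
1 ≤ 2 ≤ 3 (triangle on l)
L = 2 + 1 + 2 = 5 (odd)

m_sum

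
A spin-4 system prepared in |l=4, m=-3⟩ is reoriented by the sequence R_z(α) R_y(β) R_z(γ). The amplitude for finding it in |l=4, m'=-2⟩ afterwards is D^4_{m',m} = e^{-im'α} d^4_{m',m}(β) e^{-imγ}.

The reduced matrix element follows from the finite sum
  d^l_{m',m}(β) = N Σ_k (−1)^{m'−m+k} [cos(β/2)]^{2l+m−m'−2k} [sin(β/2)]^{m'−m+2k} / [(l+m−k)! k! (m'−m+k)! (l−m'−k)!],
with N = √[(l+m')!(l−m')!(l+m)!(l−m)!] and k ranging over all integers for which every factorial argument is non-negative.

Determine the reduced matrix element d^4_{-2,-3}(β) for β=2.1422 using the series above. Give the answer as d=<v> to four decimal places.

d=0.1727

d^4_{-2,-3}(β=2.1422) via the finite sum:
Half-angle: c=0.479159, s=0.877728. N=√(2·720·1·5040)=2693.993318
Admissible k: 0..1 (factorial args all ≥0)
  k=0: (−1)^1·2693.9933/(720)·0.4792^7·0.8777^1 = -0.019045
  k=1: (−1)^2·2693.9933/(240)·0.4792^5·0.8777^3 = +0.191718
d^4_{-2,-3}(2.1422) = -0.019045 +0.191718 = +0.172673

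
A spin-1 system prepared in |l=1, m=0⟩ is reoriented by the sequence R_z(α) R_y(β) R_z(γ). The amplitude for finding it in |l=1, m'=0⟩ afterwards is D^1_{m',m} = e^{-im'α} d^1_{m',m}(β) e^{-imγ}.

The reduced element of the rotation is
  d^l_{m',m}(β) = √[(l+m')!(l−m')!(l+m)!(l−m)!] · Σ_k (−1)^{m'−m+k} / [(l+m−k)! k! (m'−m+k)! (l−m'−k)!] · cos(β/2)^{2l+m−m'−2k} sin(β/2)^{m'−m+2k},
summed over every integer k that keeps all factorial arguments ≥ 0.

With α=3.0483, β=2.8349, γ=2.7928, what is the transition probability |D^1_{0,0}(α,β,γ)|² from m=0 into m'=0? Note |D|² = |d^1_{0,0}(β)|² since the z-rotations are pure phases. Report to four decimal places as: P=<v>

P=0.9089

First d^1_{0,0}(β=2.8349), then the phase factors e^{-i(0)α} and e^{-i(0)γ}:
c=cos(2.834900/2)=0.152746, s=sin(2.834900/2)=0.988265; N=√[1·1·1·1]=1.000000
k: max(0,(0)−(0))=0 … min(1+(0),1−(0))=1
  k=0: (−1)^0·1.0000/(1)·0.1527^2·0.9883^0 = +0.023331
  k=1: (−1)^1·1.0000/(1)·0.1527^0·0.9883^2 = -0.976669
d^1_{0,0}(2.8349) = +0.023331 -0.976669 = -0.953337
|D^1_{0,0}|² = |d^1_{0,0}(β)|² = (-0.953337)² = 0.908852 (the z-rotation phases have unit modulus)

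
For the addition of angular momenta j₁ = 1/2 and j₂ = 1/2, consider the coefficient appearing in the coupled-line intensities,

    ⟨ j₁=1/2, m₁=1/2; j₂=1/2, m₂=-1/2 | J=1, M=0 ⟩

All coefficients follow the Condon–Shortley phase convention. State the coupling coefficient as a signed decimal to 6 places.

+√(1/2) = +0.707107

√[3·0!1!1!/3! · 1!0!0!1!1!1!] = √(1/2)
  +(−1)^0/∏(0,0,0,0,1,1)! = 1  (running 1)
⟨..|..⟩ = √(1/2)·(1) = +0.707107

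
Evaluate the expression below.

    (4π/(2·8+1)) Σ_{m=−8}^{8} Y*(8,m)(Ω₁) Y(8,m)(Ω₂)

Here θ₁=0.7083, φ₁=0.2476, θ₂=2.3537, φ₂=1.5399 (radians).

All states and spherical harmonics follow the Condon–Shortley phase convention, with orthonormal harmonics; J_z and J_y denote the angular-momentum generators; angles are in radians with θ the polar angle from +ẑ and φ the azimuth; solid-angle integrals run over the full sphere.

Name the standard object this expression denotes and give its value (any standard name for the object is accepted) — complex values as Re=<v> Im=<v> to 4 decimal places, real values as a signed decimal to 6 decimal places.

This sum is the spherical-harmonic addition theorem: it equals the Legendre polynomial P_l(cos γ) of the angle γ between the two directions.
Summing Y*_{l m}(θ₁,φ₁)·Y_{l m}(θ₂,φ₂) over m ∈ [−8, 8]; prefactor 4π/(2·8+1) = 0.739198:
  m=-8: (-0.00659 + 0.01516j) × (0.03186 + 0.00804j) = -0.00033 + 0.00043j  (running Σ = -0.00033 + 0.00043j)
  m=-7: (-0.01248 + 0.07619j) × (0.02807 - 0.12775j) = 0.00938 + 0.00373j  (running Σ = 0.00905 + 0.00416j)
  m=-6: (0.01858 + 0.21753j) × (-0.30336 - 0.05689j) = 0.00674 - 0.06705j  (running Σ = 0.01579 - 0.06288j)
  m=-5: (0.13286 + 0.38437j) × (-0.07049 + 0.45267j) = -0.18336 + 0.03305j  (running Σ = -0.16757 - 0.02984j)
  m=-4: (0.25344 + 0.38650j) × (0.35205 + 0.04373j) = 0.07232 + 0.14715j  (running Σ = -0.09525 + 0.11731j)
  m=-3: (0.13161 + 0.12085j) × (-0.00573 + 0.06166j) = -0.00821 + 0.00742j  (running Σ = -0.10345 + 0.12474j)
  m=-2: (-0.25220 - 0.13621j) × (0.38302 + 0.02370j) = -0.09337 - 0.05815j  (running Σ = -0.19682 + 0.06659j)
  m=-1: (-0.32330 - 0.08173j) × (0.00378 - 0.12237j) = -0.01122 + 0.03925j  (running Σ = -0.20804 + 0.10584j)
  m=0: (0.19086 + 0.00000j) × (0.34967 + 0.00000j) = 0.06674 + 0.00000j  (running Σ = -0.14130 + 0.10584j)
  m=1: (0.32330 - 0.08173j) × (-0.00378 - 0.12237j) = -0.01122 - 0.03925j  (running Σ = -0.15253 + 0.06659j)
  m=2: (-0.25220 + 0.13621j) × (0.38302 - 0.02370j) = -0.09337 + 0.05815j  (running Σ = -0.24590 + 0.12474j)
  m=3: (-0.13161 + 0.12085j) × (0.00573 + 0.06166j) = -0.00821 - 0.00742j  (running Σ = -0.25410 + 0.11731j)
  m=4: (0.25344 - 0.38650j) × (0.35205 - 0.04373j) = 0.07232 - 0.14715j  (running Σ = -0.18178 - 0.02984j)
  m=5: (-0.13286 + 0.38437j) × (0.07049 + 0.45267j) = -0.18336 - 0.03305j  (running Σ = -0.36514 - 0.06288j)
  m=6: (0.01858 - 0.21753j) × (-0.30336 + 0.05689j) = 0.00674 + 0.06705j  (running Σ = -0.35840 + 0.00416j)
  m=7: (0.01248 + 0.07619j) × (-0.02807 - 0.12775j) = 0.00938 - 0.00373j  (running Σ = -0.34902 + 0.00043j)
  m=8: (-0.00659 - 0.01516j) × (0.03186 - 0.00804j) = -0.00033 - 0.00043j  (running Σ = -0.34935 + 0.00000j)
Σ over m = -0.34935 + 0.00000j; ×(4π/17) → -0.25824 + 0.00000j. Real part: -0.258237

Legendre polynomial (addition theorem), -0.258237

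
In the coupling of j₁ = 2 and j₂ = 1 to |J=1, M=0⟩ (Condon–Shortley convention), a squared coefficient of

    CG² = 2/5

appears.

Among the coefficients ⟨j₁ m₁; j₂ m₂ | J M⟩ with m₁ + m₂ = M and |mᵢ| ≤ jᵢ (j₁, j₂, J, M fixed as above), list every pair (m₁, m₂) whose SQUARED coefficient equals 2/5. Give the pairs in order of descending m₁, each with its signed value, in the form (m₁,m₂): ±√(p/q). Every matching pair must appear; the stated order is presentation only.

(0,0): −√(2/5)

Admissible pairs with m₁+m₂ = M = 0: (-1,1), (0,0), (1,-1)
  (m₁,m₂)=(1,-1): CG² = 3/10, CG = +√(3/10)
  (m₁,m₂)=(0,0): CG² = 2/5, CG = −√(2/5)   ← matches the target
  (m₁,m₂)=(-1,1): CG² = 3/10, CG = +√(3/10)
Pairs with CG² = 2/5: (0,0): −√(2/5)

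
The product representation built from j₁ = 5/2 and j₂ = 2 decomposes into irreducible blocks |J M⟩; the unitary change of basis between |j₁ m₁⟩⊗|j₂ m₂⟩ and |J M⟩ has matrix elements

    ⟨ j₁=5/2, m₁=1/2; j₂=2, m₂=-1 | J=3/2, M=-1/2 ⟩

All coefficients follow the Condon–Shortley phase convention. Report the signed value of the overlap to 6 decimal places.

j₁+j₂−J=3  J+j₁−j₂=2  J−j₁+j₂=1  j₁+j₂+J+1=7
(j₁±m₁, j₂±m₂, J±M) = (3,2,1,3,1,2)
P² = 48/35
sum k=0..1:
  [0] +1/12 = 1/12
  [1] −1/2 = -1/2
S = -5/12
C² = P²·S² = 5/21 ; C = -0.487950

-0.487950  (= −√(5/21))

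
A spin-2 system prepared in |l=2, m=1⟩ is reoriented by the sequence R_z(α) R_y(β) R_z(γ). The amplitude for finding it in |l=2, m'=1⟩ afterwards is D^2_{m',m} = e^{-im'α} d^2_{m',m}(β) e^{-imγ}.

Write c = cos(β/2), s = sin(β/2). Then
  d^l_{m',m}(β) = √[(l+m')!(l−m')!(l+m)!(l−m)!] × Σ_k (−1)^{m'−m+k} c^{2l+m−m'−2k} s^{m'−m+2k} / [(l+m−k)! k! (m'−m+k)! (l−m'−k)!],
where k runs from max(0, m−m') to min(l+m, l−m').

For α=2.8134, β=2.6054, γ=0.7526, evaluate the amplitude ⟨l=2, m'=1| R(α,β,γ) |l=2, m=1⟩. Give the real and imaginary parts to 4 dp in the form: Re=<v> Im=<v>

Re=0.1739 Im=-0.0786

First d^2_{1,1}(β=2.6054), then the phase factors e^{-i(1)α} and e^{-i(1)γ}:
Half-angle: c=0.264896, s=0.964277. N=√(6·1·6·1)=6.000000
The bounds max(0,m−m')=0 and min(l+m,l−m')=1 give 2 terms
  k=0: (−1)^0·6.0000/(6)·0.2649^4·0.9643^0 = +0.004924
  k=1: (−1)^1·6.0000/(2)·0.2649^2·0.9643^2 = -0.195739
d^2_{1,1}(2.6054) = +0.004924 -0.195739 = -0.190815
Attach z-rotation phases: D = e^{-i(1)(2.8134)}·(-0.190815)·e^{-i(1)(0.7526)} = +0.173886-0.078574i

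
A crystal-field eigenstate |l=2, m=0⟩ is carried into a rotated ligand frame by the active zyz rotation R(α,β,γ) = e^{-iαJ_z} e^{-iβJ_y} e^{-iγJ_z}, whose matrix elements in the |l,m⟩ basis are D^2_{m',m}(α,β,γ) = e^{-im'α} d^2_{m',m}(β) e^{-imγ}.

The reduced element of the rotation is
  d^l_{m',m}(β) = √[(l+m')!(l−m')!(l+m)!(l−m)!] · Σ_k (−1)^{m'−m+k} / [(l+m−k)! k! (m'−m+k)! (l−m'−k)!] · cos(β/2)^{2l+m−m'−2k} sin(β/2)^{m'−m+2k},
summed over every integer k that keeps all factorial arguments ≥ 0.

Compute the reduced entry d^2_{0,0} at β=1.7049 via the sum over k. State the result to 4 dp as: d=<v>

d^2_{0,0}(β=1.7049) via the finite sum:
Half-angle: c=0.658141, s=0.752895. N=√(2·2·2·2)=4.000000
Admissible k: 0..2 (factorial args all ≥0)
  k=0: (−1)^0·4.0000/(4)·0.6581^4·0.7529^0 = +0.187618
  k=1: (−1)^1·4.0000/(1)·0.6581^2·0.7529^2 = -0.982124
  k=2: (−1)^2·4.0000/(4)·0.6581^0·0.7529^4 = +0.321320
d^2_{0,0}(1.7049) = +0.187618 -0.982124 +0.321320 = -0.473186

d=-0.4732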